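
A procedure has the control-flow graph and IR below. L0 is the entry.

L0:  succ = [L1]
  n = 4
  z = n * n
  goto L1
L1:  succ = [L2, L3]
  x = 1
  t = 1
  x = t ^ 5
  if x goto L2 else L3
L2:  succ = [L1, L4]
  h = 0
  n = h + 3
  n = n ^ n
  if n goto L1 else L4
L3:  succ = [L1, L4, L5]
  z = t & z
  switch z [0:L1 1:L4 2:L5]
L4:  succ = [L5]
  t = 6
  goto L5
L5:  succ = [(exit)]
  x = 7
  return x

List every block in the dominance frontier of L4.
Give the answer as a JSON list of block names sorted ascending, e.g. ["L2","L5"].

idom tree: L1←L0 L2←L1 L3←L1 L4←L1 L5←L1
Dom at joins:
  L1: preds {L0,L2,L3}: {L0} ∩ {L0,L1,L2} ∩ {L0,L1,L3} = {L0}; idom=L0
  L4: preds {L2,L3}: {L0,L1,L2} ∩ {L0,L1,L3} = {L0,L1}; idom=L1
  L5: preds {L3,L4}: {L0,L1,L3} ∩ {L0,L1,L4} = {L0,L1}; idom=L1

DF walk-up:
  L1←L0: walk · to L0
  L1←L2: walk L2→L1 to L0
  L1←L3: walk L3→L1 to L0
  L4←L2: walk L2 to L1
  L4←L3: walk L3 to L1
  L5←L3: walk L3 to L1
  L5←L4: walk L4 to L1
  DF(L0)=∅
  DF(L1)={L1}
  DF(L2)={L1,L4}
  DF(L3)={L1,L4,L5}
  DF(L4)={L5}
  DF(L5)=∅

DF(L4) = ["L5"]

Answer: ["L5"]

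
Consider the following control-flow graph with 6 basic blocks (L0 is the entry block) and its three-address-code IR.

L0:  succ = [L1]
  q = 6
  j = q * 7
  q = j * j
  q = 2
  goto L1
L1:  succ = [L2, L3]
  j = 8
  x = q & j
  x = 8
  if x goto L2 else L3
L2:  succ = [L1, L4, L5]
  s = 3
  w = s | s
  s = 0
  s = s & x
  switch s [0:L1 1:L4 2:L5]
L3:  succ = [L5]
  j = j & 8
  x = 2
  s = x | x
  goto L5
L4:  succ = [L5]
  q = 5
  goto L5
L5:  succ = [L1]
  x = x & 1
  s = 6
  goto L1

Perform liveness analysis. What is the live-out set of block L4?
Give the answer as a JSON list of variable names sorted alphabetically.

Block summaries:
  L0 def {j,q} use ∅
  L1 def {j,x} use {q}
  L2 def {s,w} use {x}
  L3 def {j,s,x} use {j}
  L4 def {q} use ∅
  L5 def {s,x} use {x}

Live sets:
  L0 li=∅ lo={q}
  L1 li={q} lo={j,q,x}
  L2 li={q,x} lo={q,x}
  L3 li={j,q} lo={q,x}
  L4 li={x} lo={q,x}
  L5 li={q,x} lo={q}

live-out(L4) = ["q", "x"]

Answer: ["q", "x"]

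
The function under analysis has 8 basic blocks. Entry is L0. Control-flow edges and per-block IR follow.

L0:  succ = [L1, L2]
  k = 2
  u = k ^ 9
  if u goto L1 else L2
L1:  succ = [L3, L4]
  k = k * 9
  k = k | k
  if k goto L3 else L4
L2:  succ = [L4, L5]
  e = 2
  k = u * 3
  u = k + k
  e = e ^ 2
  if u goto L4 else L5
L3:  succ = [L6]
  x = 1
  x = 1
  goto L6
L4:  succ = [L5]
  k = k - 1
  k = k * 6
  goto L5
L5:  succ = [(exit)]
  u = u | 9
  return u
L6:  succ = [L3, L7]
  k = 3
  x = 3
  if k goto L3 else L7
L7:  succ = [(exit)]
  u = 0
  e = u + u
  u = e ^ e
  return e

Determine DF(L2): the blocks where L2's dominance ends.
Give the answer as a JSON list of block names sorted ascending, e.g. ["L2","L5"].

Answer: ["L4", "L5"]

Working:
idom tree: L1←L0 L2←L0 L3←L1 L4←L0 L5←L0 L6←L3 L7←L6
Dom∩ at merges:
  L3: preds {L1,L6}: {L0,L1} ∩ {L0,L1,L3,L6} = {L0,L1}; idom=L1
  L4: preds {L1,L2}: {L0,L1} ∩ {L0,L2} = {L0}; idom=L0
  L5: preds {L2,L4}: {L0,L2} ∩ {L0,L4} = {L0}; idom=L0

Frontier:
  join L3 pred L1: · stop@L1
  join L3 pred L6: L6→L3 stop@L1
  join L4 pred L1: L1 stop@L0
  join L4 pred L2: L2 stop@L0
  join L5 pred L2: L2 stop@L0
  join L5 pred L4: L4 stop@L0
  L0: DF=∅
  L1: DF={L4}
  L2: DF={L4,L5}
  L3: DF={L3}
  L4: DF={L5}
  L5: DF=∅
  L6: DF={L3}
  L7: DF=∅

DF(L2) = ["L4", "L5"]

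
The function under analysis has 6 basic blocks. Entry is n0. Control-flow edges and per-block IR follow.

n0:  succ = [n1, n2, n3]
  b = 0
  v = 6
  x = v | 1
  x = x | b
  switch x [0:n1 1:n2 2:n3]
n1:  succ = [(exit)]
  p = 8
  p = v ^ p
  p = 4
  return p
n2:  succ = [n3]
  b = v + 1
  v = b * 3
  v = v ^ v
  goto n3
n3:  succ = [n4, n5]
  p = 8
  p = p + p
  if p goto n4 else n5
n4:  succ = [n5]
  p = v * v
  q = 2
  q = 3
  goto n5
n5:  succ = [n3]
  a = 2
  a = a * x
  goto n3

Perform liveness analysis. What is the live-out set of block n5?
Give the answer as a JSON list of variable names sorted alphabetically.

def/use:
  n0: def={b,v,x} ue=∅
  n1: def={p} ue={v}
  n2: def={b,v} ue={v}
  n3: def={p} ue=∅
  n4: def={p,q} ue={v}
  n5: def={a} ue={x}

Live sets:
  live n0: ∅→{v,x}
  live n1: {v}→∅
  live n2: {v,x}→{v,x}
  live n3: {v,x}→{v,x}
  live n4: {v,x}→{v,x}
  live n5: {v,x}→{v,x}

live-out(n5) = ["v", "x"]

Answer: ["v", "x"]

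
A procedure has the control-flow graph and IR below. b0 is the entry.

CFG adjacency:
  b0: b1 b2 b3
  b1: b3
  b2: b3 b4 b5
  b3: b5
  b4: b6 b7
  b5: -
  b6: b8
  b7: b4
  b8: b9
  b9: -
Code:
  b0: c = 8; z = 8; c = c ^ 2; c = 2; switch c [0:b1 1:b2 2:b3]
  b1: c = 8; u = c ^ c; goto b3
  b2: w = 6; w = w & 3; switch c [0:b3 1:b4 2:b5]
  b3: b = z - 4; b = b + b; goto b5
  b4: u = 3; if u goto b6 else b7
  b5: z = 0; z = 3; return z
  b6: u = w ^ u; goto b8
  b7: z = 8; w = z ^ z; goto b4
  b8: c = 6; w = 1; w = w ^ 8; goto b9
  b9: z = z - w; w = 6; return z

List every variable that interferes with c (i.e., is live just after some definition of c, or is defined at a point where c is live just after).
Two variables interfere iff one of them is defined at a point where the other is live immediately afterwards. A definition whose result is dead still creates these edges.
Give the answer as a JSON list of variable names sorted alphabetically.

Answer: ["w", "z"]

Analysis:
Per-block:
  b0: {c,z} / ∅
  b1: {c,u} / ∅
  b2: {w} / {c}
  b3: {b} / {z}
  b4: {u} / ∅
  b5: {z} / ∅
  b6: {u} / {u,w}
  b7: {w,z} / ∅
  b8: {c,w} / ∅
  b9: {w,z} / {w,z}

Live sets:
  b0 li=∅ lo={c,z}
  b1 li={z} lo={z}
  b2 li={c,z} lo={w,z}
  b3 li={z} lo=∅
  b4 li={w,z} lo={u,w,z}
  b5 li=∅ lo=∅
  b6 li={u,w,z} lo={z}
  b7 li=∅ lo={w,z}
  b8 li={z} lo={w,z}
  b9 li={w,z} lo=∅

Interference:
  b↔∅
  c↔{w,z}
  u↔{w,z}
  w↔{c,u,z}
  z↔{c,u,w}

N(c) = ["w", "z"]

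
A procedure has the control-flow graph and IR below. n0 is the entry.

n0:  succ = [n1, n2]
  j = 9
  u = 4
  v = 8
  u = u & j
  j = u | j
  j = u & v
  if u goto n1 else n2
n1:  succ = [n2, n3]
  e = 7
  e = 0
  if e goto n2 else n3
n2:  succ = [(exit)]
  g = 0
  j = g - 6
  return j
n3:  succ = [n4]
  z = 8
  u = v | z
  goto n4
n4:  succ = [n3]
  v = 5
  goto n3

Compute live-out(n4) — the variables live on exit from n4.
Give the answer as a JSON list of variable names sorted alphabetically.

Block summaries:
  n0: def={j,u,v} ue=∅
  n1: def={e} ue=∅
  n2: def={g,j} ue=∅
  n3: def={u,z} ue={v}
  n4: def={v} ue=∅

Liveness:
  n0 li=∅ lo={v}
  n1 li={v} lo={v}
  n2 li=∅ lo=∅
  n3 li={v} lo=∅
  n4 li=∅ lo={v}

live-out(n4) = ["v"]

Answer: ["v"]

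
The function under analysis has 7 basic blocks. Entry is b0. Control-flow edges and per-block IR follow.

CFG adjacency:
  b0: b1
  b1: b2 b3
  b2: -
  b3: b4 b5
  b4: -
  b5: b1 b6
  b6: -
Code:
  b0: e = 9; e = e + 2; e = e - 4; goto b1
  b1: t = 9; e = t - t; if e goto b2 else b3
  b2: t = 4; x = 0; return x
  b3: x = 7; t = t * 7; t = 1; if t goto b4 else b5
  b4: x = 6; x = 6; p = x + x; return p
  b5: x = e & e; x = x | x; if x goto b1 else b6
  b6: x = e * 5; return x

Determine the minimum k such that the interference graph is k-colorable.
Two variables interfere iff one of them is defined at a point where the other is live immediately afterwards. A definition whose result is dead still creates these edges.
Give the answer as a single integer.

Block summaries:
  b0: def={e} ue=∅
  b1: def={e,t} ue=∅
  b2: def={t,x} ue=∅
  b3: def={t,x} ue={t}
  b4: def={p,x} ue=∅
  b5: def={x} ue={e}
  b6: def={x} ue={e}

Liveness:
  b0 li=∅ lo=∅
  b1 li=∅ lo={e,t}
  b2 li=∅ lo=∅
  b3 li={e,t} lo={e}
  b4 li=∅ lo=∅
  b5 li={e} lo={e}
  b6 li={e} lo=∅

Interfere edges:
  e: {t,x}
  p: ∅
  t: {e,x}
  x: {e,t}

Chromatic number:
  lower bound: {e,t,x} mutually conflict ⇒ χ ≥ 3
  3-colouring: r0={e,p}  r1={t}  r2={x}
  χ = 3

Answer: 3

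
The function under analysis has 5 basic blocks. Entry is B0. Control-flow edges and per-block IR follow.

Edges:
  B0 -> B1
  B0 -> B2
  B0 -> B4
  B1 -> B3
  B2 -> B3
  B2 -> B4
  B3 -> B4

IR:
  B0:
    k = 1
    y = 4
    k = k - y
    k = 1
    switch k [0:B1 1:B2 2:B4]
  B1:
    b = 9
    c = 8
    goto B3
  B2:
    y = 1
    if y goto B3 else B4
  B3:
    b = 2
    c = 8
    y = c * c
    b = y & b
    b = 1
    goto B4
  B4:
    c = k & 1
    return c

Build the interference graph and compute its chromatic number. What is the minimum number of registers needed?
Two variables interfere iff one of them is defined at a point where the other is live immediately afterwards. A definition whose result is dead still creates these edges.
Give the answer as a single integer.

def/use:
  B0: {k,y} / ∅
  B1: {b,c} / ∅
  B2: {y} / ∅
  B3: {b,c,y} / ∅
  B4: {c} / {k}

Live sets:
  live B0: ∅→{k}
  live B1: {k}→{k}
  live B2: {k}→{k}
  live B3: {k}→{k}
  live B4: {k}→∅

Interference:
  b↔{c,k,y}
  c↔{b,k}
  k↔{b,c,y}
  y↔{b,k}

Chromatic number:
  clique {b,c,k} ⇒ need ≥ 3
  3-colouring: R0={b}  R1={k}  R2={c,y}
  χ = 3

Answer: 3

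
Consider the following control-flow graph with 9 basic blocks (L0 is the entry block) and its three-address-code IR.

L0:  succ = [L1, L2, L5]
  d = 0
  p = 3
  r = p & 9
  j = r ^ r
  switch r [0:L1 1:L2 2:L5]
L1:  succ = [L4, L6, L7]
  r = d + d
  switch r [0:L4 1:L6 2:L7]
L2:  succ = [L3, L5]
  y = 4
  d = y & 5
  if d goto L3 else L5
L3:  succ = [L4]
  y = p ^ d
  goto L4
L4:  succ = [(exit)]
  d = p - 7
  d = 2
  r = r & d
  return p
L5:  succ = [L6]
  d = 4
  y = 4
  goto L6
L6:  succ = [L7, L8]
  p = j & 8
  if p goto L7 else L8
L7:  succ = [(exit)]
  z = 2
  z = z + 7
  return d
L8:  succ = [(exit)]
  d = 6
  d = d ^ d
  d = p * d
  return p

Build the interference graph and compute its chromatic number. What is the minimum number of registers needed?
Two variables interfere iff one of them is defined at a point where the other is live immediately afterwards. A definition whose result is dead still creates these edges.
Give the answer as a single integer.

Block summaries:
  L0: def={d,j,p,r} ue=∅
  L1: def={r} ue={d}
  L2: def={d,y} ue=∅
  L3: def={y} ue={d,p}
  L4: def={d,r} ue={p,r}
  L5: def={d,y} ue=∅
  L6: def={p} ue={j}
  L7: def={z} ue={d}
  L8: def={d} ue={p}

Liveness:
  L0 li=∅ lo={d,j,p,r}
  L1 li={d,j,p} lo={d,j,p,r}
  L2 li={j,p,r} lo={d,j,p,r}
  L3 li={d,p,r} lo={p,r}
  L4 li={p,r} lo=∅
  L5 li={j} lo={d,j}
  L6 li={d,j} lo={d,p}
  L7 li={d} lo=∅
  L8 li={p} lo=∅

Conflict graph:
  d — {j,p,r,y,z}
  j — {d,p,r,y}
  p — {d,j,r,y}
  r — {d,j,p,y}
  y — {d,j,p,r}
  z — {d}

Colouring:
  clique {d,j,p,r,y} ⇒ need ≥ 5
  5-colouring: c0={d}  c1={j,z}  c2={p}  c3={r}  c4={y}
  χ = 5

Answer: 5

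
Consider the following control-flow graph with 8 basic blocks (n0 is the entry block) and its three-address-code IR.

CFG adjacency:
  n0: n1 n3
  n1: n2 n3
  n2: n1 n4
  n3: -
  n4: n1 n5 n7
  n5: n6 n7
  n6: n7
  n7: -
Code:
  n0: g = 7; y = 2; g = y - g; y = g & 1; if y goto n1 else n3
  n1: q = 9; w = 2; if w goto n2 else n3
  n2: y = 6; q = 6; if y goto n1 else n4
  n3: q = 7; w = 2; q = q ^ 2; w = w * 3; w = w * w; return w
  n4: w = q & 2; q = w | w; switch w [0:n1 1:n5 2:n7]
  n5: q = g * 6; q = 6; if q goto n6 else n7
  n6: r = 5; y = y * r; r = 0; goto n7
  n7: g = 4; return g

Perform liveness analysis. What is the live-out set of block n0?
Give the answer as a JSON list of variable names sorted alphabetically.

Block summaries:
  n0: def={g,y} ue=∅
  n1: def={q,w} ue=∅
  n2: def={q,y} ue=∅
  n3: def={q,w} ue=∅
  n4: def={q,w} ue={q}
  n5: def={q} ue={g}
  n6: def={r,y} ue={y}
  n7: def={g} ue=∅

Liveness:
  n0: in=∅ out={g}
  n1: in={g} out={g}
  n2: in={g} out={g,q,y}
  n3: in=∅ out=∅
  n4: in={g,q,y} out={g,y}
  n5: in={g,y} out={y}
  n6: in={y} out=∅
  n7: in=∅ out=∅

live-out(n0) = ["g"]

Answer: ["g"]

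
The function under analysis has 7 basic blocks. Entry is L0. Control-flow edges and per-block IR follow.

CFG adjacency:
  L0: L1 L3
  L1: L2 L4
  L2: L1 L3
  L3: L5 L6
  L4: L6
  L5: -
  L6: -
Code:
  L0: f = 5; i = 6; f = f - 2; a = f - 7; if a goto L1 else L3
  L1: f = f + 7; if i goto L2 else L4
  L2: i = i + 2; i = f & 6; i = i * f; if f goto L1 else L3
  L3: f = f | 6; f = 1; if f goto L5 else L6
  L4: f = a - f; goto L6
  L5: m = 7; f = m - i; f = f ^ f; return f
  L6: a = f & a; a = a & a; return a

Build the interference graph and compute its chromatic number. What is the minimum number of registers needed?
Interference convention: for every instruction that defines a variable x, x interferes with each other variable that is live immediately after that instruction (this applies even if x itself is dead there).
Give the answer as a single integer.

def/use:
  L0: def={a,f,i} ue=∅
  L1: def={f} ue={f,i}
  L2: def={i} ue={f,i}
  L3: def={f} ue={f}
  L4: def={f} ue={a,f}
  L5: def={f,m} ue={i}
  L6: def={a} ue={a,f}

Live sets:
  L0: in=∅ out={a,f,i}
  L1: in={a,f,i} out={a,f,i}
  L2: in={a,f,i} out={a,f,i}
  L3: in={a,f,i} out={a,f,i}
  L4: in={a,f} out={a,f}
  L5: in={i} out=∅
  L6: in={a,f} out=∅

Interfere edges:
  a — {f,i}
  f — {a,i}
  i — {a,f,m}
  m — {i}

Registers:
  clique {a,f,i} ⇒ need ≥ 3
  3-colouring: c0={i}  c1={a,m}  c2={f}
  χ = 3

Answer: 3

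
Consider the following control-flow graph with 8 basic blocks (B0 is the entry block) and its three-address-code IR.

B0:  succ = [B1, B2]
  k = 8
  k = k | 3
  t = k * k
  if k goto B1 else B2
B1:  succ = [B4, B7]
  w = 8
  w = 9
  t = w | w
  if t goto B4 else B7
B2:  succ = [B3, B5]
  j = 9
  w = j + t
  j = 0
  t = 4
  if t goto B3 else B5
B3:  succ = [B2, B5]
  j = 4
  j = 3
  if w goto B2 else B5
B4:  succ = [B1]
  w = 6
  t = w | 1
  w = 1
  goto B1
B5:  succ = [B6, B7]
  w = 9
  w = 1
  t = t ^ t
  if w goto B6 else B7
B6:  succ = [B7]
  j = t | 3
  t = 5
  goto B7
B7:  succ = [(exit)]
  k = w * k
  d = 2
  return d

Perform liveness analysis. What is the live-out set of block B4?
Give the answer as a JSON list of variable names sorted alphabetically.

Per-block:
  B0: {k,t} / ∅
  B1: {t,w} / ∅
  B2: {j,t,w} / {t}
  B3: {j} / {w}
  B4: {t,w} / ∅
  B5: {t,w} / {t}
  B6: {j,t} / {t}
  B7: {d,k} / {k,w}

Backward fixpoint:
  B0: in=∅ out={k,t}
  B1: in={k} out={k,w}
  B2: in={k,t} out={k,t,w}
  B3: in={k,t,w} out={k,t}
  B4: in={k} out={k}
  B5: in={k,t} out={k,t,w}
  B6: in={k,t,w} out={k,w}
  B7: in={k,w} out=∅

live-out(B4) = ["k"]

Answer: ["k"]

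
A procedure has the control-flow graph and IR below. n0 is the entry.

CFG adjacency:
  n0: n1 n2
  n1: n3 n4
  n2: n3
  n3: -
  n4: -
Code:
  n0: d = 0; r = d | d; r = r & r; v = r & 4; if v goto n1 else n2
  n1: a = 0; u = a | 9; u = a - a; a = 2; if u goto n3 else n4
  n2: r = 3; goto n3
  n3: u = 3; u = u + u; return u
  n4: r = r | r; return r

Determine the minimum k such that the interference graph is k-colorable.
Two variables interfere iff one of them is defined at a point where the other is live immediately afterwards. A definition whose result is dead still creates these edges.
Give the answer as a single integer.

Answer: 3

Working:
Block summaries:
  n0: def={d,r,v} ue=∅
  n1: def={a,u} ue=∅
  n2: def={r} ue=∅
  n3: def={u} ue=∅
  n4: def={r} ue={r}

Liveness:
  n0: in=∅ out={r}
  n1: in={r} out={r}
  n2: in=∅ out=∅
  n3: in=∅ out=∅
  n4: in={r} out=∅

Interference:
  a↔{r,u}
  d↔∅
  r↔{a,u,v}
  u↔{a,r}
  v↔{r}

Colouring:
  lower bound: {a,r,u} mutually conflict ⇒ χ ≥ 3
  3-colouring: c0={d,r}  c1={a,v}  c2={u}
  χ = 3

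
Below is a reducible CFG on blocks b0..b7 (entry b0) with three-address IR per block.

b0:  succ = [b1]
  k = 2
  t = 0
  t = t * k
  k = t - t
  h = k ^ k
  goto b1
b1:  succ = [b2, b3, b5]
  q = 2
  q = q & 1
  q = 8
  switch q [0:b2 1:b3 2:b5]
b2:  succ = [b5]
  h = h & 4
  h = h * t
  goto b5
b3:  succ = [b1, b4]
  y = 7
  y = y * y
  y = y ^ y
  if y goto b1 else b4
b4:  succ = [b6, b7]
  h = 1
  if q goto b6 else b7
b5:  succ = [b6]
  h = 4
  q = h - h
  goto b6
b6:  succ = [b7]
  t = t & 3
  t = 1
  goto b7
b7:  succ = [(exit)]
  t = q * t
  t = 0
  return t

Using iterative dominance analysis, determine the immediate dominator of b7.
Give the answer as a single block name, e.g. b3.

idom tree: b1←b0 b2←b1 b3←b1 b4←b3 b5←b1 b6←b1 b7←b1
Dom∩ at merges:
  b1: preds {b0,b3}: {b0} ∩ {b0,b1,b3} = {b0}; idom=b0
  b5: preds {b1,b2}: {b0,b1} ∩ {b0,b1,b2} = {b0,b1}; idom=b1
  b6: preds {b4,b5}: {b0,b1,b3,b4} ∩ {b0,b1,b5} = {b0,b1}; idom=b1
  b7: preds {b4,b6}: {b0,b1,b3,b4} ∩ {b0,b1,b6} = {b0,b1}; idom=b1

idom(b7) = b1

Answer: b1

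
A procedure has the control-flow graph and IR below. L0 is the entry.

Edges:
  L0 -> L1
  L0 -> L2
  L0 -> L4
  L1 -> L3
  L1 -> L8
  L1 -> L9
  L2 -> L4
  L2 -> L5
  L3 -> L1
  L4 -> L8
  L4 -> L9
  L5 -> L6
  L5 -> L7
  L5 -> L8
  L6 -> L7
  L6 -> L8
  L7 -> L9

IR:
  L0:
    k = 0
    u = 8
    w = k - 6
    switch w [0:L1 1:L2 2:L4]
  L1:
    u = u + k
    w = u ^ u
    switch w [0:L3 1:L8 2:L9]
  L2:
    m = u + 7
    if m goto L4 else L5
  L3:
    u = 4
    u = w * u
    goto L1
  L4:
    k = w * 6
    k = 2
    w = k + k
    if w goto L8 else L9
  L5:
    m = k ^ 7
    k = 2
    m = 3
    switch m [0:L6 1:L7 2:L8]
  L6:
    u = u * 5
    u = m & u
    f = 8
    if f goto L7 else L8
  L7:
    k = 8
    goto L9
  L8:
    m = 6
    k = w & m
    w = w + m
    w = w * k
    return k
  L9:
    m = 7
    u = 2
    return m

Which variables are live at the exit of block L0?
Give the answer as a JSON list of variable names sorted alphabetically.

Answer: ["k", "u", "w"]

Analysis:
def/use:
  L0: {k,u,w} / ∅
  L1: {u,w} / {k,u}
  L2: {m} / {u}
  L3: {u} / {w}
  L4: {k,w} / {w}
  L5: {k,m} / {k}
  L6: {f,u} / {m,u}
  L7: {k} / ∅
  L8: {k,m,w} / {w}
  L9: {m,u} / ∅

Backward fixpoint:
  L0 li=∅ lo={k,u,w}
  L1 li={k,u} lo={k,w}
  L2 li={k,u,w} lo={k,u,w}
  L3 li={k,w} lo={k,u}
  L4 li={w} lo={w}
  L5 li={k,u,w} lo={m,u,w}
  L6 li={m,u,w} lo={w}
  L7 li=∅ lo=∅
  L8 li={w} lo=∅
  L9 li=∅ lo=∅

live-out(L0) = ["k", "u", "w"]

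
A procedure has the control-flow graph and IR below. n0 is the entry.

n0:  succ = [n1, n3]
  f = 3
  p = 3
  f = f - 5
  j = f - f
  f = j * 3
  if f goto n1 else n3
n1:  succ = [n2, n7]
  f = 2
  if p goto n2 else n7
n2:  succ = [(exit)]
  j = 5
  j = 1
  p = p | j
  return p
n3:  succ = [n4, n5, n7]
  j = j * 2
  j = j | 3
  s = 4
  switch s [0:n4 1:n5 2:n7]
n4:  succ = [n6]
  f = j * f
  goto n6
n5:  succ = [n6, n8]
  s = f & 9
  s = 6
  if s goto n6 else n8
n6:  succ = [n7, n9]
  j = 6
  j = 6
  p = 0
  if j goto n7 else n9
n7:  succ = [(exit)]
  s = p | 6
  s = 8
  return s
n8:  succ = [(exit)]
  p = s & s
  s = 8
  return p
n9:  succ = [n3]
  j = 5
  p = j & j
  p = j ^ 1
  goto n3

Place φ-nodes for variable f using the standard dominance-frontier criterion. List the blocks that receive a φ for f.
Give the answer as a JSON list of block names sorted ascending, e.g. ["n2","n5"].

Answer: ["n3", "n6", "n7"]

Derivation:
idom tree: n1←n0 n2←n1 n3←n0 n4←n3 n5←n3 n6←n3 n7←n0 n8←n5 n9←n6
Dom at joins:
  n3: preds {n0,n9}: {n0} ∩ {n0,n3,n6,n9} = {n0}; idom=n0
  n6: preds {n4,n5}: {n0,n3,n4} ∩ {n0,n3,n5} = {n0,n3}; idom=n3
  n7: preds {n1,n3,n6}: {n0,n1} ∩ {n0,n3} ∩ {n0,n3,n6} = {n0}; idom=n0

DF derivation:
  n3←n0: walk · to n0
  n3←n9: walk n9→n6→n3 to n0
  n6←n4: walk n4 to n3
  n6←n5: walk n5 to n3
  n7←n1: walk n1 to n0
  n7←n3: walk n3 to n0
  n7←n6: walk n6→n3 to n0
  n0 → ∅
  n1 → {n7}
  n2 → ∅
  n3 → {n3,n7}
  n4 → {n6}
  n5 → {n6}
  n6 → {n3,n7}
  n7 → ∅
  n8 → ∅
  n9 → {n3}

φ for f: defs {n0,n1,n4}
  DF⁺ = {n3,n6,n7}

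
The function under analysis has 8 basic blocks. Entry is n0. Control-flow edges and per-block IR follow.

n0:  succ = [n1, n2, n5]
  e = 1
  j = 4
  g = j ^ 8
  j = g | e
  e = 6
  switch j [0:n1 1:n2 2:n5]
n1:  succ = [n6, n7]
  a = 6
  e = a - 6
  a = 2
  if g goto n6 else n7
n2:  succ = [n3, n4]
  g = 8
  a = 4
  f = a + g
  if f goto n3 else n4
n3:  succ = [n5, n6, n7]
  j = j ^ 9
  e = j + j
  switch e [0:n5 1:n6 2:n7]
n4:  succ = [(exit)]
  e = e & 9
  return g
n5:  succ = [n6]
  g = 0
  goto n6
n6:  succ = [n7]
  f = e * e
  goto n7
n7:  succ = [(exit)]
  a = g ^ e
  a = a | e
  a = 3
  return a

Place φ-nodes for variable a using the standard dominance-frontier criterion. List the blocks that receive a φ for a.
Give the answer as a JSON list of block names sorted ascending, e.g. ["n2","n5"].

idom tree: n1←n0 n2←n0 n3←n2 n4←n2 n5←n0 n6←n0 n7←n0
Dom∩ at merges:
  n5: preds {n0,n3}: {n0} ∩ {n0,n2,n3} = {n0}; idom=n0
  n6: preds {n1,n3,n5}: {n0,n1} ∩ {n0,n2,n3} ∩ {n0,n5} = {n0}; idom=n0
  n7: preds {n1,n3,n6}: {n0,n1} ∩ {n0,n2,n3} ∩ {n0,n6} = {n0}; idom=n0

DF derivation:
  n5←n0: walk · to n0
  n5←n3: walk n3→n2 to n0
  n6←n1: walk n1 to n0
  n6←n3: walk n3→n2 to n0
  n6←n5: walk n5 to n0
  n7←n1: walk n1 to n0
  n7←n3: walk n3→n2 to n0
  n7←n6: walk n6 to n0
  DF(n0)=∅
  DF(n1)={n6,n7}
  DF(n2)={n5,n6,n7}
  DF(n3)={n5,n6,n7}
  DF(n4)=∅
  DF(n5)={n6}
  DF(n6)={n7}
  DF(n7)=∅

φ for a: defs {n1,n2,n7}
  DF⁺ = {n5,n6,n7}

Answer: ["n5", "n6", "n7"]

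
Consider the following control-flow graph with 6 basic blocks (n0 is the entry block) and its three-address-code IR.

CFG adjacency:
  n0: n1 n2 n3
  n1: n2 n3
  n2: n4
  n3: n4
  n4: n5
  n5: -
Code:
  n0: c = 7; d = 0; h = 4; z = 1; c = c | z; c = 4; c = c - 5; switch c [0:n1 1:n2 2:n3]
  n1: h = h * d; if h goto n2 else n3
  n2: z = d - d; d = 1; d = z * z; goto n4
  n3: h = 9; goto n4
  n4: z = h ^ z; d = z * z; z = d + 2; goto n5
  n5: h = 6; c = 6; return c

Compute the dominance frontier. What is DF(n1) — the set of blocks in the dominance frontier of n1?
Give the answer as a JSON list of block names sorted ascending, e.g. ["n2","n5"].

Answer: ["n2", "n3"]

Derivation:
idom tree: n1←n0 n2←n0 n3←n0 n4←n0 n5←n4
Dom at joins:
  n2: preds {n0,n1}: {n0} ∩ {n0,n1} = {n0}; idom=n0
  n3: preds {n0,n1}: {n0} ∩ {n0,n1} = {n0}; idom=n0
  n4: preds {n2,n3}: {n0,n2} ∩ {n0,n3} = {n0}; idom=n0

DF derivation:
  n2←n0: walk · to n0
  n2←n1: walk n1 to n0
  n3←n0: walk · to n0
  n3←n1: walk n1 to n0
  n4←n2: walk n2 to n0
  n4←n3: walk n3 to n0
  n0 → ∅
  n1 → {n2,n3}
  n2 → {n4}
  n3 → {n4}
  n4 → ∅
  n5 → ∅

DF(n1) = ["n2", "n3"]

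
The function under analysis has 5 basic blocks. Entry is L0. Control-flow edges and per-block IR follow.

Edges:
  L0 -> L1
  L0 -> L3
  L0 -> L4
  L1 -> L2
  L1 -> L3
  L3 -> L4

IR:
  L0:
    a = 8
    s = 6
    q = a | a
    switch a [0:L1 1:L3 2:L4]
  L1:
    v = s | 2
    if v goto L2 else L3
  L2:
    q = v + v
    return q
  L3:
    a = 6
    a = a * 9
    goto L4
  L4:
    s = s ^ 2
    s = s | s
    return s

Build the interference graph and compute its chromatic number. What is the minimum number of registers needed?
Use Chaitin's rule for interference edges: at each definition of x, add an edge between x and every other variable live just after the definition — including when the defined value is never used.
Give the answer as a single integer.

Answer: 3

Derivation:
def/use:
  L0: {a,q,s} / ∅
  L1: {v} / {s}
  L2: {q} / {v}
  L3: {a} / ∅
  L4: {s} / {s}

Live sets:
  live L0: ∅→{s}
  live L1: {s}→{s,v}
  live L2: {v}→∅
  live L3: {s}→{s}
  live L4: {s}→∅

Conflict graph:
  a↔{q,s}
  q↔{a,s}
  s↔{a,q,v}
  v↔{s}

Colouring:
  {a,q,s} pairwise interfere (3-clique) ⇒ χ ≥ 3
  3-colouring: R0={s}  R1={a,v}  R2={q}
  χ = 3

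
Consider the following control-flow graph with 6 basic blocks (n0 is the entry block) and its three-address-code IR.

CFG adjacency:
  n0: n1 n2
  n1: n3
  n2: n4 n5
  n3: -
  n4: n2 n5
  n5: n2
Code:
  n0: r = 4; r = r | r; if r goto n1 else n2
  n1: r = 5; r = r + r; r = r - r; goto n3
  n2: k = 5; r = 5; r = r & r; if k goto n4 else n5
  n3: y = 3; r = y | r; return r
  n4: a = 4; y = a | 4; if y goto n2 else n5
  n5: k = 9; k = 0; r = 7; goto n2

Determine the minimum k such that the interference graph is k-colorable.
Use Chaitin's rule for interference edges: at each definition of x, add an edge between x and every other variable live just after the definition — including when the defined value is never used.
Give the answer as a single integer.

Answer: 2

Derivation:
def/use:
  n0 def {r} use ∅
  n1 def {r} use ∅
  n2 def {k,r} use ∅
  n3 def {r,y} use {r}
  n4 def {a,y} use ∅
  n5 def {k,r} use ∅

Live sets:
  live n0: ∅→∅
  live n1: ∅→{r}
  live n2: ∅→∅
  live n3: {r}→∅
  live n4: ∅→∅
  live n5: ∅→∅

Interference:
  a: ∅
  k: {r}
  r: {k,y}
  y: {r}

Registers:
  clique {k,r} ⇒ need ≥ 2
  assign a→c0 k→c1 r→c0 y→c1 — no edge inside a register ⇒ χ ≤ 2
  χ = 2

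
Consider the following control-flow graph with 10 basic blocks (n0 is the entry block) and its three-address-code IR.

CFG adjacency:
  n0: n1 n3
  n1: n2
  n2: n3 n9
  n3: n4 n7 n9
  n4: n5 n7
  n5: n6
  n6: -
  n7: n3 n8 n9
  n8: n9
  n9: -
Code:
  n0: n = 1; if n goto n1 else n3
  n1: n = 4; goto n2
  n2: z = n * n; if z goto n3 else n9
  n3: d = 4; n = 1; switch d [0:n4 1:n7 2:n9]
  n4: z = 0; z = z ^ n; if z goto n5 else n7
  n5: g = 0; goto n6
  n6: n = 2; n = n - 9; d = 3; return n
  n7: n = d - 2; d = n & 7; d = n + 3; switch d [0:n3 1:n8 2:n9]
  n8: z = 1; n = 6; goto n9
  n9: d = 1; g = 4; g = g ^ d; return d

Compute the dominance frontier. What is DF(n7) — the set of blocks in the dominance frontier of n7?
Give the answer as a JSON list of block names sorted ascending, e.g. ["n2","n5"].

Answer: ["n3", "n9"]

Working:
idom tree: n1←n0 n2←n1 n3←n0 n4←n3 n5←n4 n6←n5 n7←n3 n8←n7 n9←n0
Join-block Dom:
  n3: preds {n0,n2,n7}: {n0} ∩ {n0,n1,n2} ∩ {n0,n3,n7} = {n0}; idom=n0
  n7: preds {n3,n4}: {n0,n3} ∩ {n0,n3,n4} = {n0,n3}; idom=n3
  n9: preds {n2,n3,n7,n8}: {n0,n1,n2} ∩ {n0,n3} ∩ {n0,n3,n7} ∩ {n0,n3,n7,n8} = {n0}; idom=n0

DF derivation:
  n3←n0: walk · to n0
  n3←n2: walk n2→n1 to n0
  n3←n7: walk n7→n3 to n0
  n7←n3: walk · to n3
  n7←n4: walk n4 to n3
  n9←n2: walk n2→n1 to n0
  n9←n3: walk n3 to n0
  n9←n7: walk n7→n3 to n0
  n9←n8: walk n8→n7→n3 to n0
  n0: DF=∅
  n1: DF={n3,n9}
  n2: DF={n3,n9}
  n3: DF={n3,n9}
  n4: DF={n7}
  n5: DF=∅
  n6: DF=∅
  n7: DF={n3,n9}
  n8: DF={n9}
  n9: DF=∅

DF(n7) = ["n3", "n9"]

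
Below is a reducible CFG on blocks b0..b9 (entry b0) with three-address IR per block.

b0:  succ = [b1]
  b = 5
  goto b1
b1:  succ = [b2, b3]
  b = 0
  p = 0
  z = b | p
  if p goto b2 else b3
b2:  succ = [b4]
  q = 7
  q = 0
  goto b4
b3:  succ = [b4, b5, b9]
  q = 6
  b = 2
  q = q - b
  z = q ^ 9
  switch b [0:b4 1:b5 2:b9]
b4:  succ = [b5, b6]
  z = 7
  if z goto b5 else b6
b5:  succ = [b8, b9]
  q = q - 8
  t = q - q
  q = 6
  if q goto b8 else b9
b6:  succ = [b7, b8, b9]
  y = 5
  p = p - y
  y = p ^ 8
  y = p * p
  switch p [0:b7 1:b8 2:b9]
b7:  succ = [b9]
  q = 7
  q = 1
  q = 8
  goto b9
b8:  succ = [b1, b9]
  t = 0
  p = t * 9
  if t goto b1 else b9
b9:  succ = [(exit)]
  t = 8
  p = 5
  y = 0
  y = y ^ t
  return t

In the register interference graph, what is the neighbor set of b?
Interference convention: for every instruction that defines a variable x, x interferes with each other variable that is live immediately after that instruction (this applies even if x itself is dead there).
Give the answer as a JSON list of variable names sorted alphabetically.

Answer: ["p", "q", "z"]

Derivation:
Per-block:
  b0: def={b} ue=∅
  b1: def={b,p,z} ue=∅
  b2: def={q} ue=∅
  b3: def={b,q,z} ue=∅
  b4: def={z} ue=∅
  b5: def={q,t} ue={q}
  b6: def={p,y} ue={p}
  b7: def={q} ue=∅
  b8: def={p,t} ue=∅
  b9: def={p,t,y} ue=∅

Backward fixpoint:
  b0 li=∅ lo=∅
  b1 li=∅ lo={p}
  b2 li={p} lo={p,q}
  b3 li={p} lo={p,q}
  b4 li={p,q} lo={p,q}
  b5 li={q} lo=∅
  b6 li={p} lo=∅
  b7 li=∅ lo=∅
  b8 li=∅ lo=∅
  b9 li=∅ lo=∅

Interference:
  b — {p,q,z}
  p — {b,q,t,y,z}
  q — {b,p,z}
  t — {p,y}
  y — {p,t}
  z — {b,p,q}

N(b) = ["p", "q", "z"]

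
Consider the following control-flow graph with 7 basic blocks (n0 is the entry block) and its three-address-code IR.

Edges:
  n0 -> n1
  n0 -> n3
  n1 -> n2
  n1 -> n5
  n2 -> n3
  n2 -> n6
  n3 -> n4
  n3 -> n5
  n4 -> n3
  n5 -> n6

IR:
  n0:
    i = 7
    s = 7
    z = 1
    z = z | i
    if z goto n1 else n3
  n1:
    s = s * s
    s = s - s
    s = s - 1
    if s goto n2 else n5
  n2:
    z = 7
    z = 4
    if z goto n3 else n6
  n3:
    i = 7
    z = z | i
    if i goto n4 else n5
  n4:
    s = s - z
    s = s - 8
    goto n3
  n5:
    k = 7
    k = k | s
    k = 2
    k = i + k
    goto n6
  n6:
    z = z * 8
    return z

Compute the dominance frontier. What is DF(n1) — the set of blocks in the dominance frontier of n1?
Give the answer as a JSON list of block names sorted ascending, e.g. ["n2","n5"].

Answer: ["n3", "n5", "n6"]

Analysis:
idom tree: n1←n0 n2←n1 n3←n0 n4←n3 n5←n0 n6←n0
Dom at joins:
  n3: preds {n0,n2,n4}: {n0} ∩ {n0,n1,n2} ∩ {n0,n3,n4} = {n0}; idom=n0
  n5: preds {n1,n3}: {n0,n1} ∩ {n0,n3} = {n0}; idom=n0
  n6: preds {n2,n5}: {n0,n1,n2} ∩ {n0,n5} = {n0}; idom=n0

Frontier:
  n3←n0: walk · to n0
  n3←n2: walk n2→n1 to n0
  n3←n4: walk n4→n3 to n0
  n5←n1: walk n1 to n0
  n5←n3: walk n3 to n0
  n6←n2: walk n2→n1 to n0
  n6←n5: walk n5 to n0
  n0: DF=∅
  n1: DF={n3,n5,n6}
  n2: DF={n3,n6}
  n3: DF={n3,n5}
  n4: DF={n3}
  n5: DF={n6}
  n6: DF=∅

DF(n1) = ["n3", "n5", "n6"]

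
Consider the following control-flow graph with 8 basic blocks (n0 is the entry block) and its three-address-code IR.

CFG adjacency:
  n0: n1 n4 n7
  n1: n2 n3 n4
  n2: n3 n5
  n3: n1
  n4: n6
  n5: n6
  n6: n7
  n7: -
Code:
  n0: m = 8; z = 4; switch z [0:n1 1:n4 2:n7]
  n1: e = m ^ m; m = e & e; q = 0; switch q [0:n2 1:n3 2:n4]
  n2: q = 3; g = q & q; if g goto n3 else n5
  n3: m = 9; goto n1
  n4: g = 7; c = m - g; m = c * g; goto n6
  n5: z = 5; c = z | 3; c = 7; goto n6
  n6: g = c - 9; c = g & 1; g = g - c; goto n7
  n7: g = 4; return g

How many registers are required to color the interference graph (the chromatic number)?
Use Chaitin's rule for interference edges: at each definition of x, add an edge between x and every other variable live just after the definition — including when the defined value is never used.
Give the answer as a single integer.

def/use:
  n0 def {m,z} use ∅
  n1 def {e,m,q} use {m}
  n2 def {g,q} use ∅
  n3 def {m} use ∅
  n4 def {c,g,m} use {m}
  n5 def {c,z} use ∅
  n6 def {c,g} use {c}
  n7 def {g} use ∅

Liveness:
  live n0: ∅→{m}
  live n1: {m}→{m}
  live n2: ∅→∅
  live n3: ∅→{m}
  live n4: {m}→{c}
  live n5: ∅→{c}
  live n6: {c}→∅
  live n7: ∅→∅

Interference:
  c — {g,m}
  e — ∅
  g — {c,m}
  m — {c,g,q,z}
  q — {m}
  z — {m}

Registers:
  clique {c,g,m} ⇒ need ≥ 3
  assign c→R1 e→R0 g→R2 m→R0 q→R1 z→R1 — no edge inside a register ⇒ χ ≤ 3
  χ = 3

Answer: 3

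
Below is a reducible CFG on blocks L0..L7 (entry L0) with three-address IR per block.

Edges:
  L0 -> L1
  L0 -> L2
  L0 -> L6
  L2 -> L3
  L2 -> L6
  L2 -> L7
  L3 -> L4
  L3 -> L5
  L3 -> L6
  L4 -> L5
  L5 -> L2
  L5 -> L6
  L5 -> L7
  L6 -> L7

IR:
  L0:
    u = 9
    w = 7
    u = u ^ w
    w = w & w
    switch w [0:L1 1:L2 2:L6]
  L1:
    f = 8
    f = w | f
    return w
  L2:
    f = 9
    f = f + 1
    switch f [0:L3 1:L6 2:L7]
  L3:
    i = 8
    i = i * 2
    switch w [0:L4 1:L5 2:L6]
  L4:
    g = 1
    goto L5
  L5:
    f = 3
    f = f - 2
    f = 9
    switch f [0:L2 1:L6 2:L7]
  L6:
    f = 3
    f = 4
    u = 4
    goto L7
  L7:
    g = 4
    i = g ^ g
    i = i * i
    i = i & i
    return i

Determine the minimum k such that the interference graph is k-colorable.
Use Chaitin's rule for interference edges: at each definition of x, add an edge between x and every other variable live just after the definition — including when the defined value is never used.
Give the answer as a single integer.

Answer: 2

Derivation:
Per-block:
  L0: {u,w} / ∅
  L1: {f} / {w}
  L2: {f} / ∅
  L3: {i} / {w}
  L4: {g} / ∅
  L5: {f} / ∅
  L6: {f,u} / ∅
  L7: {g,i} / ∅

Liveness:
  L0 li=∅ lo={w}
  L1 li={w} lo=∅
  L2 li={w} lo={w}
  L3 li={w} lo={w}
  L4 li={w} lo={w}
  L5 li={w} lo={w}
  L6 li=∅ lo=∅
  L7 li=∅ lo=∅

Conflict graph:
  f↔{w}
  g↔{w}
  i↔{w}
  u↔{w}
  w↔{f,g,i,u}

Colouring:
  {f,w} pairwise interfere (2-clique) ⇒ χ ≥ 2
  2-colouring: r0={w}  r1={f,g,i,u}
  χ = 2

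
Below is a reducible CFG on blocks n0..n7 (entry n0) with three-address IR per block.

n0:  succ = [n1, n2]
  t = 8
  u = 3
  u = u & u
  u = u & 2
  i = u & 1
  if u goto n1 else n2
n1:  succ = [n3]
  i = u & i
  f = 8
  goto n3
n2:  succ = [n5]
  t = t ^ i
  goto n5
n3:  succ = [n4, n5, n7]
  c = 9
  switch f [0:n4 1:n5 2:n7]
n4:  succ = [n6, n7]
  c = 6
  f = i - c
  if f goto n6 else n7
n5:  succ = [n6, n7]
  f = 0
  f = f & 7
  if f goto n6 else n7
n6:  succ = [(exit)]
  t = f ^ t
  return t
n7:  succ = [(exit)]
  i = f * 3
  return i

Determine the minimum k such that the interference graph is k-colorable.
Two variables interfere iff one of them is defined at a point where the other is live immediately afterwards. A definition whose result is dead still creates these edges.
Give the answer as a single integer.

Answer: 4

Working:
Block summaries:
  n0: def={i,t,u} ue=∅
  n1: def={f,i} ue={i,u}
  n2: def={t} ue={i,t}
  n3: def={c} ue={f}
  n4: def={c,f} ue={i}
  n5: def={f} ue=∅
  n6: def={t} ue={f,t}
  n7: def={i} ue={f}

Live sets:
  n0 li=∅ lo={i,t,u}
  n1 li={i,t,u} lo={f,i,t}
  n2 li={i,t} lo={t}
  n3 li={f,i,t} lo={f,i,t}
  n4 li={i,t} lo={f,t}
  n5 li={t} lo={f,t}
  n6 li={f,t} lo=∅
  n7 li={f} lo=∅

Conflict graph:
  c: {f,i,t}
  f: {c,i,t}
  i: {c,f,t,u}
  t: {c,f,i,u}
  u: {i,t}

Registers:
  lower bound: {c,f,i,t} mutually conflict ⇒ χ ≥ 4
  4-colouring: R0={i}  R1={t}  R2={c,u}  R3={f}
  χ = 4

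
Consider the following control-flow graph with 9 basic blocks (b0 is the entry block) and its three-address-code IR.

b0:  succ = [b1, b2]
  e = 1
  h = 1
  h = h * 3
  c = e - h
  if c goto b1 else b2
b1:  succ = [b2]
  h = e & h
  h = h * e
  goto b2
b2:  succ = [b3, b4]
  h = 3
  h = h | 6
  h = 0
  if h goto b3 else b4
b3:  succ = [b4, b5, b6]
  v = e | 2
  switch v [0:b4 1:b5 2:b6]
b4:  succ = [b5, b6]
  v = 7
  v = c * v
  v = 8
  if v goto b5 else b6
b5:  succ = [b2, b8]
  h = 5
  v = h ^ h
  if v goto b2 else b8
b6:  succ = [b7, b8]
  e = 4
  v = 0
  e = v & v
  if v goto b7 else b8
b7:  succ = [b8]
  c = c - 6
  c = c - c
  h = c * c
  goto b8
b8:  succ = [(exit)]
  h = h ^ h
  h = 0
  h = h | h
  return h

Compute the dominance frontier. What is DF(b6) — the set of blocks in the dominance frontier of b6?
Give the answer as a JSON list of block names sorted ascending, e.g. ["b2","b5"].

Answer: ["b8"]

Derivation:
idom tree: b1←b0 b2←b0 b3←b2 b4←b2 b5←b2 b6←b2 b7←b6 b8←b2
Dom∩ at merges:
  b2: preds {b0,b1,b5}: {b0} ∩ {b0,b1} ∩ {b0,b2,b5} = {b0}; idom=b0
  b4: preds {b2,b3}: {b0,b2} ∩ {b0,b2,b3} = {b0,b2}; idom=b2
  b5: preds {b3,b4}: {b0,b2,b3} ∩ {b0,b2,b4} = {b0,b2}; idom=b2
  b6: preds {b3,b4}: {b0,b2,b3} ∩ {b0,b2,b4} = {b0,b2}; idom=b2
  b8: preds {b5,b6,b7}: {b0,b2,b5} ∩ {b0,b2,b6} ∩ {b0,b2,b6,b7} = {b0,b2}; idom=b2

Frontier:
  join b2 pred b0: · stop@b0
  join b2 pred b1: b1 stop@b0
  join b2 pred b5: b5→b2 stop@b0
  join b4 pred b2: · stop@b2
  join b4 pred b3: b3 stop@b2
  join b5 pred b3: b3 stop@b2
  join b5 pred b4: b4 stop@b2
  join b6 pred b3: b3 stop@b2
  join b6 pred b4: b4 stop@b2
  join b8 pred b5: b5 stop@b2
  join b8 pred b6: b6 stop@b2
  join b8 pred b7: b7→b6 stop@b2
  b0: DF=∅
  b1: DF={b2}
  b2: DF={b2}
  b3: DF={b4,b5,b6}
  b4: DF={b5,b6}
  b5: DF={b2,b8}
  b6: DF={b8}
  b7: DF={b8}
  b8: DF=∅

DF(b6) = ["b8"]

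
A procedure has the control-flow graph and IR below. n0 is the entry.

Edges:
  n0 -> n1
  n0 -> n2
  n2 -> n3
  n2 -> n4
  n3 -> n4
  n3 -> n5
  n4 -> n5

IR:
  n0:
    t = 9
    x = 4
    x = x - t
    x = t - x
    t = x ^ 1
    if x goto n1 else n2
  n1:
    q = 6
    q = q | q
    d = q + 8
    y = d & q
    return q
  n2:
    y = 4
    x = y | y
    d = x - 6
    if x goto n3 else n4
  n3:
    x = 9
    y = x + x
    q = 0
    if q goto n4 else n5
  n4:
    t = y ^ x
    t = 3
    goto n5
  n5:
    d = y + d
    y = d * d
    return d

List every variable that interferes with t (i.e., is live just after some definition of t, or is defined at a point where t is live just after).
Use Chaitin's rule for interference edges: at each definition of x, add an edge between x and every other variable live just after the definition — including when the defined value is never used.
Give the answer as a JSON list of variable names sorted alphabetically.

Answer: ["d", "x", "y"]

Analysis:
Per-block:
  n0 def {t,x} use ∅
  n1 def {d,q,y} use ∅
  n2 def {d,x,y} use ∅
  n3 def {q,x,y} use ∅
  n4 def {t} use {x,y}
  n5 def {d,y} use {d,y}

Liveness:
  n0: in=∅ out=∅
  n1: in=∅ out=∅
  n2: in=∅ out={d,x,y}
  n3: in={d} out={d,x,y}
  n4: in={d,x,y} out={d,y}
  n5: in={d,y} out=∅

Interference:
  d: {q,t,x,y}
  q: {d,x,y}
  t: {d,x,y}
  x: {d,q,t,y}
  y: {d,q,t,x}

N(t) = ["d", "x", "y"]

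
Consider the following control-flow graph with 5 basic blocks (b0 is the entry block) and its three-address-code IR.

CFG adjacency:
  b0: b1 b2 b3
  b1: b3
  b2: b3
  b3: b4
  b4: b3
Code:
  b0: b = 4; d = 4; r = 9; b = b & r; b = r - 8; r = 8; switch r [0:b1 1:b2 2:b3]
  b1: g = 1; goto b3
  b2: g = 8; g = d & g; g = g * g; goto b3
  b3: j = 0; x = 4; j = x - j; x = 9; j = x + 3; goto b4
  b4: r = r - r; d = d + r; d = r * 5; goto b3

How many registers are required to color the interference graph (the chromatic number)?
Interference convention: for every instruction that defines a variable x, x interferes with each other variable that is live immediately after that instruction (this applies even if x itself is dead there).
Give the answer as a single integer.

Answer: 4

Working:
def/use:
  b0: {b,d,r} / ∅
  b1: {g} / ∅
  b2: {g} / {d}
  b3: {j,x} / ∅
  b4: {d,r} / {d,r}

Live sets:
  live b0: ∅→{d,r}
  live b1: {d,r}→{d,r}
  live b2: {d,r}→{d,r}
  live b3: {d,r}→{d,r}
  live b4: {d,r}→{d,r}

Conflict graph:
  b↔{d,r}
  d↔{b,g,j,r,x}
  g↔{d,r}
  j↔{d,r,x}
  r↔{b,d,g,j,x}
  x↔{d,j,r}

Colouring:
  lower bound: {d,j,r,x} mutually conflict ⇒ χ ≥ 4
  4-colouring: R0={d}  R1={r}  R2={b,g,j}  R3={x}
  χ = 4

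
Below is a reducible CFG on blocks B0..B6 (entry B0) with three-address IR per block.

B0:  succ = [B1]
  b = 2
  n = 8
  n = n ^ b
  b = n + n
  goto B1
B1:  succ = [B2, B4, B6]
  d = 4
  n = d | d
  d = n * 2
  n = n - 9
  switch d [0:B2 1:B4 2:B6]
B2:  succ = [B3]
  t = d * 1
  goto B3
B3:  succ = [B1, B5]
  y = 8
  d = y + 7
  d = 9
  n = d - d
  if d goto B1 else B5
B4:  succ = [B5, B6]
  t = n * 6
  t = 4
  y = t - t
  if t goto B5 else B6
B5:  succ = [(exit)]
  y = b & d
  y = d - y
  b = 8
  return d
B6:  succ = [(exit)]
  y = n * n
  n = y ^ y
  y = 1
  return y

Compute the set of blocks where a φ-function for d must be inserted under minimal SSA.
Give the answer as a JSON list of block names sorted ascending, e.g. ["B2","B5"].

Answer: ["B1", "B5"]

Working:
idom tree: B1←B0 B2←B1 B3←B2 B4←B1 B5←B1 B6←B1
Join-block Dom:
  B1: preds {B0,B3}: {B0} ∩ {B0,B1,B2,B3} = {B0}; idom=B0
  B5: preds {B3,B4}: {B0,B1,B2,B3} ∩ {B0,B1,B4} = {B0,B1}; idom=B1
  B6: preds {B1,B4}: {B0,B1} ∩ {B0,B1,B4} = {B0,B1}; idom=B1

Frontier:
  join B1 pred B0: · stop@B0
  join B1 pred B3: B3→B2→B1 stop@B0
  join B5 pred B3: B3→B2 stop@B1
  join B5 pred B4: B4 stop@B1
  join B6 pred B1: · stop@B1
  join B6 pred B4: B4 stop@B1
  B0 → ∅
  B1 → {B1}
  B2 → {B1,B5}
  B3 → {B1,B5}
  B4 → {B5,B6}
  B5 → ∅
  B6 → ∅

φ for d: defs {B1,B3}
  DF⁺ = {B1,B5}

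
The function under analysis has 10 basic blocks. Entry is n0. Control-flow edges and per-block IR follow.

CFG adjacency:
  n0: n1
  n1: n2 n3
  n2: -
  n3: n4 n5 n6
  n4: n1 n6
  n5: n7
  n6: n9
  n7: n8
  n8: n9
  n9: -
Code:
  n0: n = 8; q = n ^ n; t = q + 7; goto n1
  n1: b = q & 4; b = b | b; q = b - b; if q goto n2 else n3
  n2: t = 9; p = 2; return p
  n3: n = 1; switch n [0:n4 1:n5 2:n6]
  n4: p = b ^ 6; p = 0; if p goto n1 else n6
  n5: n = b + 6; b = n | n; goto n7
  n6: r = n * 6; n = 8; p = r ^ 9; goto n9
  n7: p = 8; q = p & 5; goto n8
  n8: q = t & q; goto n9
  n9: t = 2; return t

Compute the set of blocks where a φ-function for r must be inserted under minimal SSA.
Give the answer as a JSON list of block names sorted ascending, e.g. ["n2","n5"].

Answer: ["n9"]

Analysis:
idom tree: n1←n0 n2←n1 n3←n1 n4←n3 n5←n3 n6←n3 n7←n5 n8←n7 n9←n3
Dom at joins:
  n1: preds {n0,n4}: {n0} ∩ {n0,n1,n3,n4} = {n0}; idom=n0
  n6: preds {n3,n4}: {n0,n1,n3} ∩ {n0,n1,n3,n4} = {n0,n1,n3}; idom=n3
  n9: preds {n6,n8}: {n0,n1,n3,n6} ∩ {n0,n1,n3,n5,n7,n8} = {n0,n1,n3}; idom=n3

DF walk-up:
  n1←n0: walk · to n0
  n1←n4: walk n4→n3→n1 to n0
  n6←n3: walk · to n3
  n6←n4: walk n4 to n3
  n9←n6: walk n6 to n3
  n9←n8: walk n8→n7→n5 to n3
  n0: DF=∅
  n1: DF={n1}
  n2: DF=∅
  n3: DF={n1}
  n4: DF={n1,n6}
  n5: DF={n9}
  n6: DF={n9}
  n7: DF={n9}
  n8: DF={n9}
  n9: DF=∅

φ for r: defs {n6}
  DF⁺ = {n9}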